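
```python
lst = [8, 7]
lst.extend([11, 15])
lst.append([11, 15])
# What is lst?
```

After line 1: lst = [8, 7]
After line 2 (extend unpacks [11, 15]): lst = [8, 7, 11, 15]
After line 3 (append adds [11, 15] as single element): lst = [8, 7, 11, 15, [11, 15]]

[8, 7, 11, 15, [11, 15]]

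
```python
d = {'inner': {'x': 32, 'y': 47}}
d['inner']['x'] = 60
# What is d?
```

After line 1: d = {'inner': {'x': 32, 'y': 47}}
After line 2 (inner x overwritten): d = {'inner': {'x': 60, 'y': 47}}

{'inner': {'x': 60, 'y': 47}}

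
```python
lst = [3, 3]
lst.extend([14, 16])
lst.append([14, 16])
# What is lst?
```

After line 1: lst = [3, 3]
After line 2 (extend unpacks [14, 16]): lst = [3, 3, 14, 16]
After line 3 (append adds [14, 16] as single element): lst = [3, 3, 14, 16, [14, 16]]

[3, 3, 14, 16, [14, 16]]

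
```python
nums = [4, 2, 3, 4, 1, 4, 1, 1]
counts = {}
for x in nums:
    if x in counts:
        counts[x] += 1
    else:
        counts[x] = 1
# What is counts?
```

Initial: counts = {}, nums = [4, 2, 3, 4, 1, 4, 1, 1]
See 4: counts = {4: 1}
See 2: counts = {4: 1, 2: 1}
See 3: counts = {4: 1, 2: 1, 3: 1}
See 4: counts = {4: 2, 2: 1, 3: 1}
See 1: counts = {4: 2, 2: 1, 3: 1, 1: 1}
See 4: counts = {4: 3, 2: 1, 3: 1, 1: 1}
See 1: counts = {4: 3, 2: 1, 3: 1, 1: 2}
See 1: counts = {4: 3, 2: 1, 3: 1, 1: 3}

{4: 3, 2: 1, 3: 1, 1: 3}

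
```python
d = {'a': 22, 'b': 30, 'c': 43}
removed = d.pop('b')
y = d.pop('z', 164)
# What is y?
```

After line 1: d = {'a': 22, 'b': 30, 'c': 43}
After line 2 (pop 'b' returns 30): d = {'a': 22, 'c': 43}, removed = 30
After line 3 (pop 'z' missing, returns default 164): d = {'a': 22, 'c': 43}, y = 164

164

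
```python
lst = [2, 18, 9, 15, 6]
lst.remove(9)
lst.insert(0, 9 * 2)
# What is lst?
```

After line 1: lst = [2, 18, 9, 15, 6]
After line 2 (remove first 9): lst = [2, 18, 15, 6]
After line 3 (insert 18 at index 0): lst = [18, 2, 18, 15, 6]

[18, 2, 18, 15, 6]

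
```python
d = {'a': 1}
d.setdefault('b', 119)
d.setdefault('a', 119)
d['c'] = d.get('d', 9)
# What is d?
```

After line 1: d = {'a': 1}
After line 2 (setdefault adds 'b'=119): d = {'a': 1, 'b': 119}
After line 3 (setdefault 'a' no-op, already exists): d = {'a': 1, 'b': 119}
After line 4 (get('d', 9) returns default since 'd' not in d): d = {'a': 1, 'b': 119, 'c': 9}

{'a': 1, 'b': 119, 'c': 9}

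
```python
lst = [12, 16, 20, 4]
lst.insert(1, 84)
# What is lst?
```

[12, 84, 16, 20, 4]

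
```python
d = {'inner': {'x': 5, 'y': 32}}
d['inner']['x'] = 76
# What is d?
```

After line 1: d = {'inner': {'x': 5, 'y': 32}}
After line 2 (inner x overwritten): d = {'inner': {'x': 76, 'y': 32}}

{'inner': {'x': 76, 'y': 32}}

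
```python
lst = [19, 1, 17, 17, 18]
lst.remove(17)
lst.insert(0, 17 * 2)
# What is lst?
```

After line 1: lst = [19, 1, 17, 17, 18]
After line 2 (remove first 17): lst = [19, 1, 17, 18]
After line 3 (insert 34 at index 0): lst = [34, 19, 1, 17, 18]

[34, 19, 1, 17, 18]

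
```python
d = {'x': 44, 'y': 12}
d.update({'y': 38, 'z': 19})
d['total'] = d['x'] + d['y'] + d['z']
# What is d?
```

After line 1: d = {'x': 44, 'y': 12}
After line 2 (y overwritten, z added): d = {'x': 44, 'y': 38, 'z': 19}
After line 3 (total = 44 + 38 + 19 = 101): d = {'x': 44, 'y': 38, 'z': 19, 'total': 101}

{'x': 44, 'y': 38, 'z': 19, 'total': 101}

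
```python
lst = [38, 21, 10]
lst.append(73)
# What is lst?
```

[38, 21, 10, 73]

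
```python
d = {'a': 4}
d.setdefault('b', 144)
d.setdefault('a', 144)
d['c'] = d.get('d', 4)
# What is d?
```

After line 1: d = {'a': 4}
After line 2 (setdefault adds 'b'=144): d = {'a': 4, 'b': 144}
After line 3 (setdefault 'a' no-op, already exists): d = {'a': 4, 'b': 144}
After line 4 (get('d', 4) returns default since 'd' not in d): d = {'a': 4, 'b': 144, 'c': 4}

{'a': 4, 'b': 144, 'c': 4}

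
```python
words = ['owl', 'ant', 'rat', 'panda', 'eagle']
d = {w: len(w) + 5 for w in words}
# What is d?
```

{'owl': 8, 'ant': 8, 'rat': 8, 'panda': 10, 'eagle': 10}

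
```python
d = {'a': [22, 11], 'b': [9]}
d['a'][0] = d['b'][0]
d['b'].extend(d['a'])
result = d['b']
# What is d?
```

After line 1: d = {'a': [22, 11], 'b': [9]}
After line 2 (a[0] = b[0] = 9): d = {'a': [9, 11], 'b': [9]}
After line 3 (b.extend(a) appends [9, 11]): d = {'a': [9, 11], 'b': [9, 9, 11]}
After line 4: result = d['b'] = [9, 9, 11]

{'a': [9, 11], 'b': [9, 9, 11]}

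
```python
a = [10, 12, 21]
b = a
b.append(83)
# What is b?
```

After line 1: a = [10, 12, 21]
After line 2 (b = a is an alias, same object): a = [10, 12, 21], b = [10, 12, 21]
After line 3 (b.append mutates the shared list): a = [10, 12, 21, 83], b = [10, 12, 21, 83]

[10, 12, 21, 83]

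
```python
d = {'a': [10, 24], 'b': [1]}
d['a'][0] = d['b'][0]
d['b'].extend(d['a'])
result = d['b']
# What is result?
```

After line 1: d = {'a': [10, 24], 'b': [1]}
After line 2 (a[0] = b[0] = 1): d = {'a': [1, 24], 'b': [1]}
After line 3 (b.extend(a) appends [1, 24]): d = {'a': [1, 24], 'b': [1, 1, 24]}
After line 4: result = d['b'] = [1, 1, 24]

[1, 1, 24]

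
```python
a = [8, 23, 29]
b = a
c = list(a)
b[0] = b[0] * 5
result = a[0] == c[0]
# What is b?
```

After line 1: a = [8, 23, 29]
After line 2 (b = a, alias): a = [8, 23, 29], b = [8, 23, 29]
After line 3 (c = list(a) is a copy, new object): c = [8, 23, 29]
After line 4 (b[0] = 8 * 5 = 40; mutates shared a/b): a = b = [40, 23, 29], c = [8, 23, 29]
After line 5 (a[0] = 40, c[0] = 8; result = False)

[40, 23, 29]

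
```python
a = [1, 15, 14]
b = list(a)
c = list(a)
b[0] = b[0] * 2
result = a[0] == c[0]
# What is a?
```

After line 1: a = [1, 15, 14]
After line 2 (b = list(a), copy): a = [1, 15, 14], b = [1, 15, 14]
After line 3 (c = list(a) is a copy, new object): c = [1, 15, 14]
After line 4 (b[0] = 1 * 2 = 2; only b mutates (copy)): a = [1, 15, 14], b = [2, 15, 14], c = [1, 15, 14]
After line 5 (a[0] = 1, c[0] = 1; result = True)

[1, 15, 14]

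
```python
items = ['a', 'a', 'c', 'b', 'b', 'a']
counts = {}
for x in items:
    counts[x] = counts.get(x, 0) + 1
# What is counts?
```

Initial: counts = {}, items = ['a', 'a', 'c', 'b', 'b', 'a']
See 'a': counts = {'a': 1}
See 'a': counts = {'a': 2}
See 'c': counts = {'a': 2, 'c': 1}
See 'b': counts = {'a': 2, 'c': 1, 'b': 1}
See 'b': counts = {'a': 2, 'c': 1, 'b': 2}
See 'a': counts = {'a': 3, 'c': 1, 'b': 2}

{'a': 3, 'c': 1, 'b': 2}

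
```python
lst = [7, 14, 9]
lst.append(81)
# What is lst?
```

[7, 14, 9, 81]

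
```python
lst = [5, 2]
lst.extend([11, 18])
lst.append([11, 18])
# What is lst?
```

After line 1: lst = [5, 2]
After line 2 (extend unpacks [11, 18]): lst = [5, 2, 11, 18]
After line 3 (append adds [11, 18] as single element): lst = [5, 2, 11, 18, [11, 18]]

[5, 2, 11, 18, [11, 18]]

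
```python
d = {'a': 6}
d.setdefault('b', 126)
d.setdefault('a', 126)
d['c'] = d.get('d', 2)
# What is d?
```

After line 1: d = {'a': 6}
After line 2 (setdefault adds 'b'=126): d = {'a': 6, 'b': 126}
After line 3 (setdefault 'a' no-op, already exists): d = {'a': 6, 'b': 126}
After line 4 (get('d', 2) returns default since 'd' not in d): d = {'a': 6, 'b': 126, 'c': 2}

{'a': 6, 'b': 126, 'c': 2}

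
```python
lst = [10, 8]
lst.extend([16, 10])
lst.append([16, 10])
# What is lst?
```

After line 1: lst = [10, 8]
After line 2 (extend unpacks [16, 10]): lst = [10, 8, 16, 10]
After line 3 (append adds [16, 10] as single element): lst = [10, 8, 16, 10, [16, 10]]

[10, 8, 16, 10, [16, 10]]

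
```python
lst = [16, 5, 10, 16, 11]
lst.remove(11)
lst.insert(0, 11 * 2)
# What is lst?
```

After line 1: lst = [16, 5, 10, 16, 11]
After line 2 (remove first 11): lst = [16, 5, 10, 16]
After line 3 (insert 22 at index 0): lst = [22, 16, 5, 10, 16]

[22, 16, 5, 10, 16]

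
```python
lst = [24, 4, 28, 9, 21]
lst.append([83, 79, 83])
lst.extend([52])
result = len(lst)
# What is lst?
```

After line 1: lst = [24, 4, 28, 9, 21]
After line 2 (append adds [83, 79, 83] as single element): lst = [24, 4, 28, 9, 21, [83, 79, 83]]
After line 3 (extend unpacks [52], adds 52): lst = [24, 4, 28, 9, 21, [83, 79, 83], 52]
After line 4: result = len(lst) = 7

[24, 4, 28, 9, 21, [83, 79, 83], 52]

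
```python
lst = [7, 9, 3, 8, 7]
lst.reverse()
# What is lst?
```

[7, 8, 3, 9, 7]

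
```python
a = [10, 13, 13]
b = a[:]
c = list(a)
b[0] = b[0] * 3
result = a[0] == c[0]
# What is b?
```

After line 1: a = [10, 13, 13]
After line 2 (b = a[:], copy): a = [10, 13, 13], b = [10, 13, 13]
After line 3 (c = list(a) is a copy, new object): c = [10, 13, 13]
After line 4 (b[0] = 10 * 3 = 30; only b mutates (copy)): a = [10, 13, 13], b = [30, 13, 13], c = [10, 13, 13]
After line 5 (a[0] = 10, c[0] = 10; result = True)

[30, 13, 13]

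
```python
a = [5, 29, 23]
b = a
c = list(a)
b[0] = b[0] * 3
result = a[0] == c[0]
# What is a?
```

After line 1: a = [5, 29, 23]
After line 2 (b = a, alias): a = [5, 29, 23], b = [5, 29, 23]
After line 3 (c = list(a) is a copy, new object): c = [5, 29, 23]
After line 4 (b[0] = 5 * 3 = 15; mutates shared a/b): a = b = [15, 29, 23], c = [5, 29, 23]
After line 5 (a[0] = 15, c[0] = 5; result = False)

[15, 29, 23]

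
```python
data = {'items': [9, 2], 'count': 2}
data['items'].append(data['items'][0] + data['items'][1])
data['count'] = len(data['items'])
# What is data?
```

After line 1: data = {'items': [9, 2], 'count': 2}
After line 2 (append 9 + 2 = 11): data = {'items': [9, 2, 11], 'count': 2}
After line 3 (count = len(items) = 3): data = {'items': [9, 2, 11], 'count': 3}

{'items': [9, 2, 11], 'count': 3}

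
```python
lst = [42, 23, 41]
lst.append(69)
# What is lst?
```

[42, 23, 41, 69]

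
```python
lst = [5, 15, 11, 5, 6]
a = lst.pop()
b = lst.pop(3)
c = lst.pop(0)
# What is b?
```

After line 1: lst = [5, 15, 11, 5, 6]
After line 2 (pop() -> a = 6): lst = [5, 15, 11, 5]
After line 3 (pop(3) -> b = 5): lst = [5, 15, 11]
After line 4 (pop(0) -> c = 5): lst = [15, 11]

5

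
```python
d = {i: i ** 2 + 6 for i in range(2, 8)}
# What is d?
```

{2: 10, 3: 15, 4: 22, 5: 31, 6: 42, 7: 55}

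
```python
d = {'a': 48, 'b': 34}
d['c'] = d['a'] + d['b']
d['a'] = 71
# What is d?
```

After line 1: d = {'a': 48, 'b': 34}
After line 2 (d['c'] = 48 + 34): d = {'a': 48, 'b': 34, 'c': 82}
After line 3: d = {'a': 71, 'b': 34, 'c': 82}

{'a': 71, 'b': 34, 'c': 82}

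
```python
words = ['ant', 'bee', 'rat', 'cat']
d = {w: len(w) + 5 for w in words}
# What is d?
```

{'ant': 8, 'bee': 8, 'rat': 8, 'cat': 8}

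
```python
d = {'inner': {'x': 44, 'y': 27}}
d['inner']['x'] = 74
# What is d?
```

After line 1: d = {'inner': {'x': 44, 'y': 27}}
After line 2 (inner x overwritten): d = {'inner': {'x': 74, 'y': 27}}

{'inner': {'x': 74, 'y': 27}}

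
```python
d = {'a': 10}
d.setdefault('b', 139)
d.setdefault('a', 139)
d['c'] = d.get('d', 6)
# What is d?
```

After line 1: d = {'a': 10}
After line 2 (setdefault adds 'b'=139): d = {'a': 10, 'b': 139}
After line 3 (setdefault 'a' no-op, already exists): d = {'a': 10, 'b': 139}
After line 4 (get('d', 6) returns default since 'd' not in d): d = {'a': 10, 'b': 139, 'c': 6}

{'a': 10, 'b': 139, 'c': 6}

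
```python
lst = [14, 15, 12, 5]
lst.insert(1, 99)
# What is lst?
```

[14, 99, 15, 12, 5]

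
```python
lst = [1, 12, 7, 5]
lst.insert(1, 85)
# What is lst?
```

[1, 85, 12, 7, 5]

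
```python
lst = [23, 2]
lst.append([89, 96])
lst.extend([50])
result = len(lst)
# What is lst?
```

After line 1: lst = [23, 2]
After line 2 (append adds [89, 96] as single element): lst = [23, 2, [89, 96]]
After line 3 (extend unpacks [50], adds 50): lst = [23, 2, [89, 96], 50]
After line 4: result = len(lst) = 4

[23, 2, [89, 96], 50]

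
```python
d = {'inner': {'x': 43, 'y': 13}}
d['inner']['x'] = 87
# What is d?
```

After line 1: d = {'inner': {'x': 43, 'y': 13}}
After line 2 (inner x overwritten): d = {'inner': {'x': 87, 'y': 13}}

{'inner': {'x': 87, 'y': 13}}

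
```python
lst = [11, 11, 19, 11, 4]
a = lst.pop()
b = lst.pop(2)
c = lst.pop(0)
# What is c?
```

After line 1: lst = [11, 11, 19, 11, 4]
After line 2 (pop() -> a = 4): lst = [11, 11, 19, 11]
After line 3 (pop(2) -> b = 19): lst = [11, 11, 11]
After line 4 (pop(0) -> c = 11): lst = [11, 11]

11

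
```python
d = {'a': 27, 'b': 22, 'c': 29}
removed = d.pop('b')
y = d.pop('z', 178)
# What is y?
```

After line 1: d = {'a': 27, 'b': 22, 'c': 29}
After line 2 (pop 'b' returns 22): d = {'a': 27, 'c': 29}, removed = 22
After line 3 (pop 'z' missing, returns default 178): d = {'a': 27, 'c': 29}, y = 178

178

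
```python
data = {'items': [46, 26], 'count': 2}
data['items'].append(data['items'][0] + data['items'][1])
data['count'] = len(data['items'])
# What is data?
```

After line 1: data = {'items': [46, 26], 'count': 2}
After line 2 (append 46 + 26 = 72): data = {'items': [46, 26, 72], 'count': 2}
After line 3 (count = len(items) = 3): data = {'items': [46, 26, 72], 'count': 3}

{'items': [46, 26, 72], 'count': 3}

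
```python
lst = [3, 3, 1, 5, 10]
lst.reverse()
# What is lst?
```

[10, 5, 1, 3, 3]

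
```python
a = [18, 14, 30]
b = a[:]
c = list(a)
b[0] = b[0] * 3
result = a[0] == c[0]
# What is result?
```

After line 1: a = [18, 14, 30]
After line 2 (b = a[:], copy): a = [18, 14, 30], b = [18, 14, 30]
After line 3 (c = list(a) is a copy, new object): c = [18, 14, 30]
After line 4 (b[0] = 18 * 3 = 54; only b mutates (copy)): a = [18, 14, 30], b = [54, 14, 30], c = [18, 14, 30]
After line 5 (a[0] = 18, c[0] = 18; result = True)

True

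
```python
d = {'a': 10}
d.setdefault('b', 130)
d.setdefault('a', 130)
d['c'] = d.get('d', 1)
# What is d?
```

After line 1: d = {'a': 10}
After line 2 (setdefault adds 'b'=130): d = {'a': 10, 'b': 130}
After line 3 (setdefault 'a' no-op, already exists): d = {'a': 10, 'b': 130}
After line 4 (get('d', 1) returns default since 'd' not in d): d = {'a': 10, 'b': 130, 'c': 1}

{'a': 10, 'b': 130, 'c': 1}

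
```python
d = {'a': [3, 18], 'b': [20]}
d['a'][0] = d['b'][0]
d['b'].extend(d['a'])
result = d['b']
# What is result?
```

After line 1: d = {'a': [3, 18], 'b': [20]}
After line 2 (a[0] = b[0] = 20): d = {'a': [20, 18], 'b': [20]}
After line 3 (b.extend(a) appends [20, 18]): d = {'a': [20, 18], 'b': [20, 20, 18]}
After line 4: result = d['b'] = [20, 20, 18]

[20, 20, 18]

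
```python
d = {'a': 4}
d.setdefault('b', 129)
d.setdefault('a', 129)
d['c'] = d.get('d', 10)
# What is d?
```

After line 1: d = {'a': 4}
After line 2 (setdefault adds 'b'=129): d = {'a': 4, 'b': 129}
After line 3 (setdefault 'a' no-op, already exists): d = {'a': 4, 'b': 129}
After line 4 (get('d', 10) returns default since 'd' not in d): d = {'a': 4, 'b': 129, 'c': 10}

{'a': 4, 'b': 129, 'c': 10}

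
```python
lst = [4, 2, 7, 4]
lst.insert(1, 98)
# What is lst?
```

[4, 98, 2, 7, 4]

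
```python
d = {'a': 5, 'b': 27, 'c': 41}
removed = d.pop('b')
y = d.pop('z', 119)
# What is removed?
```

After line 1: d = {'a': 5, 'b': 27, 'c': 41}
After line 2 (pop 'b' returns 27): d = {'a': 5, 'c': 41}, removed = 27
After line 3 (pop 'z' missing, returns default 119): d = {'a': 5, 'c': 41}, y = 119

27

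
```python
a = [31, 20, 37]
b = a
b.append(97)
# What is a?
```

After line 1: a = [31, 20, 37]
After line 2 (b = a is an alias, same object): a = [31, 20, 37], b = [31, 20, 37]
After line 3 (b.append mutates the shared list): a = [31, 20, 37, 97], b = [31, 20, 37, 97]

[31, 20, 37, 97]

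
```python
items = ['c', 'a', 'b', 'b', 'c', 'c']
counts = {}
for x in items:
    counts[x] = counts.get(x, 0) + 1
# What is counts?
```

Initial: counts = {}, items = ['c', 'a', 'b', 'b', 'c', 'c']
See 'c': counts = {'c': 1}
See 'a': counts = {'c': 1, 'a': 1}
See 'b': counts = {'c': 1, 'a': 1, 'b': 1}
See 'b': counts = {'c': 1, 'a': 1, 'b': 2}
See 'c': counts = {'c': 2, 'a': 1, 'b': 2}
See 'c': counts = {'c': 3, 'a': 1, 'b': 2}

{'c': 3, 'a': 1, 'b': 2}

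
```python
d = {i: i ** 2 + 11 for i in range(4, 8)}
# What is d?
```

{4: 27, 5: 36, 6: 47, 7: 60}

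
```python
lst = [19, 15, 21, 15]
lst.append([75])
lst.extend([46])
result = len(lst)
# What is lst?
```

After line 1: lst = [19, 15, 21, 15]
After line 2 (append adds [75] as single element): lst = [19, 15, 21, 15, [75]]
After line 3 (extend unpacks [46], adds 46): lst = [19, 15, 21, 15, [75], 46]
After line 4: result = len(lst) = 6

[19, 15, 21, 15, [75], 46]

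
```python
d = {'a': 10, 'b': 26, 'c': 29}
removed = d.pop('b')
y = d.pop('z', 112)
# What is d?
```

After line 1: d = {'a': 10, 'b': 26, 'c': 29}
After line 2 (pop 'b' returns 26): d = {'a': 10, 'c': 29}, removed = 26
After line 3 (pop 'z' missing, returns default 112): d = {'a': 10, 'c': 29}, y = 112

{'a': 10, 'c': 29}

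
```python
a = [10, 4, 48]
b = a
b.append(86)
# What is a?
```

After line 1: a = [10, 4, 48]
After line 2 (b = a is an alias, same object): a = [10, 4, 48], b = [10, 4, 48]
After line 3 (b.append mutates the shared list): a = [10, 4, 48, 86], b = [10, 4, 48, 86]

[10, 4, 48, 86]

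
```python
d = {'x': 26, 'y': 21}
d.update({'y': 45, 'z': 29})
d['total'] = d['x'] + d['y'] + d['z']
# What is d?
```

After line 1: d = {'x': 26, 'y': 21}
After line 2 (y overwritten, z added): d = {'x': 26, 'y': 45, 'z': 29}
After line 3 (total = 26 + 45 + 29 = 100): d = {'x': 26, 'y': 45, 'z': 29, 'total': 100}

{'x': 26, 'y': 45, 'z': 29, 'total': 100}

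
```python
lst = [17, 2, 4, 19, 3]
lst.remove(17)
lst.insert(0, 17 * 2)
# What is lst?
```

After line 1: lst = [17, 2, 4, 19, 3]
After line 2 (remove first 17): lst = [2, 4, 19, 3]
After line 3 (insert 34 at index 0): lst = [34, 2, 4, 19, 3]

[34, 2, 4, 19, 3]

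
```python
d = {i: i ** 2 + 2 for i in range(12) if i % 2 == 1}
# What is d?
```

{1: 3, 3: 11, 5: 27, 7: 51, 9: 83, 11: 123}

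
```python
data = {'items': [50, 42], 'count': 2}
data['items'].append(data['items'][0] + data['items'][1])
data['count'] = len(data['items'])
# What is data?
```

After line 1: data = {'items': [50, 42], 'count': 2}
After line 2 (append 50 + 42 = 92): data = {'items': [50, 42, 92], 'count': 2}
After line 3 (count = len(items) = 3): data = {'items': [50, 42, 92], 'count': 3}

{'items': [50, 42, 92], 'count': 3}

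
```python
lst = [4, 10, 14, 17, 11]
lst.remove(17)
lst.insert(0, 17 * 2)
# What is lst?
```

After line 1: lst = [4, 10, 14, 17, 11]
After line 2 (remove first 17): lst = [4, 10, 14, 11]
After line 3 (insert 34 at index 0): lst = [34, 4, 10, 14, 11]

[34, 4, 10, 14, 11]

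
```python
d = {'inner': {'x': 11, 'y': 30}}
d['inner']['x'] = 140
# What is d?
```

After line 1: d = {'inner': {'x': 11, 'y': 30}}
After line 2 (inner x overwritten): d = {'inner': {'x': 140, 'y': 30}}

{'inner': {'x': 140, 'y': 30}}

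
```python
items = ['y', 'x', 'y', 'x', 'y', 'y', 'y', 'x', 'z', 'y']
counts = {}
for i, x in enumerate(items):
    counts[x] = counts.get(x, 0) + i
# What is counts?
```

Initial: counts = {}, items = ['y', 'x', 'y', 'x', 'y', 'y', 'y', 'x', 'z', 'y']
i=0, x='y': counts = {'y': 0}
i=1, x='x': counts = {'y': 0, 'x': 1}
i=2, x='y': counts = {'y': 2, 'x': 1}
i=3, x='x': counts = {'y': 2, 'x': 4}
i=4, x='y': counts = {'y': 6, 'x': 4}
i=5, x='y': counts = {'y': 11, 'x': 4}
i=6, x='y': counts = {'y': 17, 'x': 4}
i=7, x='x': counts = {'y': 17, 'x': 11}
i=8, x='z': counts = {'y': 17, 'x': 11, 'z': 8}
i=9, x='y': counts = {'y': 26, 'x': 11, 'z': 8}

{'y': 26, 'x': 11, 'z': 8}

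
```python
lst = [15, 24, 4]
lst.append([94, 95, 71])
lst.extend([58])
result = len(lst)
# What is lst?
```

After line 1: lst = [15, 24, 4]
After line 2 (append adds [94, 95, 71] as single element): lst = [15, 24, 4, [94, 95, 71]]
After line 3 (extend unpacks [58], adds 58): lst = [15, 24, 4, [94, 95, 71], 58]
After line 4: result = len(lst) = 5

[15, 24, 4, [94, 95, 71], 58]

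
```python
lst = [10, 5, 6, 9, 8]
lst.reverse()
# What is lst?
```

[8, 9, 6, 5, 10]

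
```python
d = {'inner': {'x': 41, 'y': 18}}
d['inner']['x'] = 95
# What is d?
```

After line 1: d = {'inner': {'x': 41, 'y': 18}}
After line 2 (inner x overwritten): d = {'inner': {'x': 95, 'y': 18}}

{'inner': {'x': 95, 'y': 18}}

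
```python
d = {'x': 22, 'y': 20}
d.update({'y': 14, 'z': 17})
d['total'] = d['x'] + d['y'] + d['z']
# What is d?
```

After line 1: d = {'x': 22, 'y': 20}
After line 2 (y overwritten, z added): d = {'x': 22, 'y': 14, 'z': 17}
After line 3 (total = 22 + 14 + 17 = 53): d = {'x': 22, 'y': 14, 'z': 17, 'total': 53}

{'x': 22, 'y': 14, 'z': 17, 'total': 53}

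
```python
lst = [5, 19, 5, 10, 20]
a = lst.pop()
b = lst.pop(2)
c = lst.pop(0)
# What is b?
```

After line 1: lst = [5, 19, 5, 10, 20]
After line 2 (pop() -> a = 20): lst = [5, 19, 5, 10]
After line 3 (pop(2) -> b = 5): lst = [5, 19, 10]
After line 4 (pop(0) -> c = 5): lst = [19, 10]

5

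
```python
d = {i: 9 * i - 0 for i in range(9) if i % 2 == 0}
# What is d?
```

{0: 0, 2: 18, 4: 36, 6: 54, 8: 72}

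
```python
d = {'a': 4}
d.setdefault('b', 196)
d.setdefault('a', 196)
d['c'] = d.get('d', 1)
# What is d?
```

After line 1: d = {'a': 4}
After line 2 (setdefault adds 'b'=196): d = {'a': 4, 'b': 196}
After line 3 (setdefault 'a' no-op, already exists): d = {'a': 4, 'b': 196}
After line 4 (get('d', 1) returns default since 'd' not in d): d = {'a': 4, 'b': 196, 'c': 1}

{'a': 4, 'b': 196, 'c': 1}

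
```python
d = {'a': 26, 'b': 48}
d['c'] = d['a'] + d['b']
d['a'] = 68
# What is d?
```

After line 1: d = {'a': 26, 'b': 48}
After line 2 (d['c'] = 26 + 48): d = {'a': 26, 'b': 48, 'c': 74}
After line 3: d = {'a': 68, 'b': 48, 'c': 74}

{'a': 68, 'b': 48, 'c': 74}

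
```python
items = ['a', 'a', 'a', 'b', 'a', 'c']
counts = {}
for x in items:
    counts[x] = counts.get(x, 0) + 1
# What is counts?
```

Initial: counts = {}, items = ['a', 'a', 'a', 'b', 'a', 'c']
See 'a': counts = {'a': 1}
See 'a': counts = {'a': 2}
See 'a': counts = {'a': 3}
See 'b': counts = {'a': 3, 'b': 1}
See 'a': counts = {'a': 4, 'b': 1}
See 'c': counts = {'a': 4, 'b': 1, 'c': 1}

{'a': 4, 'b': 1, 'c': 1}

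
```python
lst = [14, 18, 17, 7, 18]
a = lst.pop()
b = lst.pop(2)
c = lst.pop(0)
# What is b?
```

After line 1: lst = [14, 18, 17, 7, 18]
After line 2 (pop() -> a = 18): lst = [14, 18, 17, 7]
After line 3 (pop(2) -> b = 17): lst = [14, 18, 7]
After line 4 (pop(0) -> c = 14): lst = [18, 7]

17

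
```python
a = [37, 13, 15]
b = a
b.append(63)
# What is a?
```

After line 1: a = [37, 13, 15]
After line 2 (b = a is an alias, same object): a = [37, 13, 15], b = [37, 13, 15]
After line 3 (b.append mutates the shared list): a = [37, 13, 15, 63], b = [37, 13, 15, 63]

[37, 13, 15, 63]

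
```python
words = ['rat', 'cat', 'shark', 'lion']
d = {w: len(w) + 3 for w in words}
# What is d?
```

{'rat': 6, 'cat': 6, 'shark': 8, 'lion': 7}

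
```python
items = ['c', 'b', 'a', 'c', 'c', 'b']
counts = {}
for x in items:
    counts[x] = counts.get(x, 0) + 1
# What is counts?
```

Initial: counts = {}, items = ['c', 'b', 'a', 'c', 'c', 'b']
See 'c': counts = {'c': 1}
See 'b': counts = {'c': 1, 'b': 1}
See 'a': counts = {'c': 1, 'b': 1, 'a': 1}
See 'c': counts = {'c': 2, 'b': 1, 'a': 1}
See 'c': counts = {'c': 3, 'b': 1, 'a': 1}
See 'b': counts = {'c': 3, 'b': 2, 'a': 1}

{'c': 3, 'b': 2, 'a': 1}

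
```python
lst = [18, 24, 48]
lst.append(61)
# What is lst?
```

[18, 24, 48, 61]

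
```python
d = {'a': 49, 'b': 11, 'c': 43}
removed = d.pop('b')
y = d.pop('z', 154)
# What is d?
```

After line 1: d = {'a': 49, 'b': 11, 'c': 43}
After line 2 (pop 'b' returns 11): d = {'a': 49, 'c': 43}, removed = 11
After line 3 (pop 'z' missing, returns default 154): d = {'a': 49, 'c': 43}, y = 154

{'a': 49, 'c': 43}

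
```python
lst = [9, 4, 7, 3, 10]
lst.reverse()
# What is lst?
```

[10, 3, 7, 4, 9]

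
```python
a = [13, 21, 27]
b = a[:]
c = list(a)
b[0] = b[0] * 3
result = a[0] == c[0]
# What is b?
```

After line 1: a = [13, 21, 27]
After line 2 (b = a[:], copy): a = [13, 21, 27], b = [13, 21, 27]
After line 3 (c = list(a) is a copy, new object): c = [13, 21, 27]
After line 4 (b[0] = 13 * 3 = 39; only b mutates (copy)): a = [13, 21, 27], b = [39, 21, 27], c = [13, 21, 27]
After line 5 (a[0] = 13, c[0] = 13; result = True)

[39, 21, 27]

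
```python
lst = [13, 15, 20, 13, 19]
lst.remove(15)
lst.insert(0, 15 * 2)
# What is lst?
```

After line 1: lst = [13, 15, 20, 13, 19]
After line 2 (remove first 15): lst = [13, 20, 13, 19]
After line 3 (insert 30 at index 0): lst = [30, 13, 20, 13, 19]

[30, 13, 20, 13, 19]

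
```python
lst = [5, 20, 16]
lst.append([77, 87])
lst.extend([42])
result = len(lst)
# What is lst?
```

After line 1: lst = [5, 20, 16]
After line 2 (append adds [77, 87] as single element): lst = [5, 20, 16, [77, 87]]
After line 3 (extend unpacks [42], adds 42): lst = [5, 20, 16, [77, 87], 42]
After line 4: result = len(lst) = 5

[5, 20, 16, [77, 87], 42]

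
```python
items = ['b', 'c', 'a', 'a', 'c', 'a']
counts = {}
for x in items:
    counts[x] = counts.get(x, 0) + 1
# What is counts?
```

Initial: counts = {}, items = ['b', 'c', 'a', 'a', 'c', 'a']
See 'b': counts = {'b': 1}
See 'c': counts = {'b': 1, 'c': 1}
See 'a': counts = {'b': 1, 'c': 1, 'a': 1}
See 'a': counts = {'b': 1, 'c': 1, 'a': 2}
See 'c': counts = {'b': 1, 'c': 2, 'a': 2}
See 'a': counts = {'b': 1, 'c': 2, 'a': 3}

{'b': 1, 'c': 2, 'a': 3}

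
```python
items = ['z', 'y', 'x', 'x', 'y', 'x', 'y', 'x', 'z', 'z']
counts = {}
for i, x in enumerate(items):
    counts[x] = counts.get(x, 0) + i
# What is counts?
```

Initial: counts = {}, items = ['z', 'y', 'x', 'x', 'y', 'x', 'y', 'x', 'z', 'z']
i=0, x='z': counts = {'z': 0}
i=1, x='y': counts = {'z': 0, 'y': 1}
i=2, x='x': counts = {'z': 0, 'y': 1, 'x': 2}
i=3, x='x': counts = {'z': 0, 'y': 1, 'x': 5}
i=4, x='y': counts = {'z': 0, 'y': 5, 'x': 5}
i=5, x='x': counts = {'z': 0, 'y': 5, 'x': 10}
i=6, x='y': counts = {'z': 0, 'y': 11, 'x': 10}
i=7, x='x': counts = {'z': 0, 'y': 11, 'x': 17}
i=8, x='z': counts = {'z': 8, 'y': 11, 'x': 17}
i=9, x='z': counts = {'z': 17, 'y': 11, 'x': 17}

{'z': 17, 'y': 11, 'x': 17}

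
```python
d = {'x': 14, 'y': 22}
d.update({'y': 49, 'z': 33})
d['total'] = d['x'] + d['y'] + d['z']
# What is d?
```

After line 1: d = {'x': 14, 'y': 22}
After line 2 (y overwritten, z added): d = {'x': 14, 'y': 49, 'z': 33}
After line 3 (total = 14 + 49 + 33 = 96): d = {'x': 14, 'y': 49, 'z': 33, 'total': 96}

{'x': 14, 'y': 49, 'z': 33, 'total': 96}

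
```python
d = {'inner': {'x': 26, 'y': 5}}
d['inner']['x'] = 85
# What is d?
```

After line 1: d = {'inner': {'x': 26, 'y': 5}}
After line 2 (inner x overwritten): d = {'inner': {'x': 85, 'y': 5}}

{'inner': {'x': 85, 'y': 5}}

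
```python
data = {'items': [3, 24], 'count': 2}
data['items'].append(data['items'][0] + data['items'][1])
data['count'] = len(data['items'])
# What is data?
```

After line 1: data = {'items': [3, 24], 'count': 2}
After line 2 (append 3 + 24 = 27): data = {'items': [3, 24, 27], 'count': 2}
After line 3 (count = len(items) = 3): data = {'items': [3, 24, 27], 'count': 3}

{'items': [3, 24, 27], 'count': 3}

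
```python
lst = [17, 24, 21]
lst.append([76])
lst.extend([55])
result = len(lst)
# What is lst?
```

After line 1: lst = [17, 24, 21]
After line 2 (append adds [76] as single element): lst = [17, 24, 21, [76]]
After line 3 (extend unpacks [55], adds 55): lst = [17, 24, 21, [76], 55]
After line 4: result = len(lst) = 5

[17, 24, 21, [76], 55]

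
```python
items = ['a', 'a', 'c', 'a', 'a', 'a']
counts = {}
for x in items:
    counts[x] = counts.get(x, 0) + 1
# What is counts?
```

Initial: counts = {}, items = ['a', 'a', 'c', 'a', 'a', 'a']
See 'a': counts = {'a': 1}
See 'a': counts = {'a': 2}
See 'c': counts = {'a': 2, 'c': 1}
See 'a': counts = {'a': 3, 'c': 1}
See 'a': counts = {'a': 4, 'c': 1}
See 'a': counts = {'a': 5, 'c': 1}

{'a': 5, 'c': 1}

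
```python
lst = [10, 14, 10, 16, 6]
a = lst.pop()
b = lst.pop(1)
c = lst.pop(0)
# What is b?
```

After line 1: lst = [10, 14, 10, 16, 6]
After line 2 (pop() -> a = 6): lst = [10, 14, 10, 16]
After line 3 (pop(1) -> b = 14): lst = [10, 10, 16]
After line 4 (pop(0) -> c = 10): lst = [10, 16]

14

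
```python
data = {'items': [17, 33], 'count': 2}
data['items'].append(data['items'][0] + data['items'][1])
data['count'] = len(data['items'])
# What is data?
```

After line 1: data = {'items': [17, 33], 'count': 2}
After line 2 (append 17 + 33 = 50): data = {'items': [17, 33, 50], 'count': 2}
After line 3 (count = len(items) = 3): data = {'items': [17, 33, 50], 'count': 3}

{'items': [17, 33, 50], 'count': 3}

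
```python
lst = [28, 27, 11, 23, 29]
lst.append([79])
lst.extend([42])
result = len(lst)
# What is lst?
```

After line 1: lst = [28, 27, 11, 23, 29]
After line 2 (append adds [79] as single element): lst = [28, 27, 11, 23, 29, [79]]
After line 3 (extend unpacks [42], adds 42): lst = [28, 27, 11, 23, 29, [79], 42]
After line 4: result = len(lst) = 7

[28, 27, 11, 23, 29, [79], 42]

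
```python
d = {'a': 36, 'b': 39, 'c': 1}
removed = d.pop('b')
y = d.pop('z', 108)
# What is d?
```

After line 1: d = {'a': 36, 'b': 39, 'c': 1}
After line 2 (pop 'b' returns 39): d = {'a': 36, 'c': 1}, removed = 39
After line 3 (pop 'z' missing, returns default 108): d = {'a': 36, 'c': 1}, y = 108

{'a': 36, 'c': 1}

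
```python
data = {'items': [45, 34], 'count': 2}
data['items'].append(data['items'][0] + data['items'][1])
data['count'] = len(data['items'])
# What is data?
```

After line 1: data = {'items': [45, 34], 'count': 2}
After line 2 (append 45 + 34 = 79): data = {'items': [45, 34, 79], 'count': 2}
After line 3 (count = len(items) = 3): data = {'items': [45, 34, 79], 'count': 3}

{'items': [45, 34, 79], 'count': 3}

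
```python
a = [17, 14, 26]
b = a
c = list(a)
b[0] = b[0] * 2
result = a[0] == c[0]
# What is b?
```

After line 1: a = [17, 14, 26]
After line 2 (b = a, alias): a = [17, 14, 26], b = [17, 14, 26]
After line 3 (c = list(a) is a copy, new object): c = [17, 14, 26]
After line 4 (b[0] = 17 * 2 = 34; mutates shared a/b): a = b = [34, 14, 26], c = [17, 14, 26]
After line 5 (a[0] = 34, c[0] = 17; result = False)

[34, 14, 26]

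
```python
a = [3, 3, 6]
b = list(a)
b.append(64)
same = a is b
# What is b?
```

After line 1: a = [3, 3, 6]
After line 2 (b = list(a) is a shallow copy, new object): a = [3, 3, 6], b = [3, 3, 6]
After line 3 (append only mutates b): a = [3, 3, 6], b = [3, 3, 6, 64]
After line 4 (same = a is b; different objects -> False): same = False

[3, 3, 6, 64]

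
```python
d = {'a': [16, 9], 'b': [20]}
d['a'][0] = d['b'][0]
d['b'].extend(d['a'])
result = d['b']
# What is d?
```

After line 1: d = {'a': [16, 9], 'b': [20]}
After line 2 (a[0] = b[0] = 20): d = {'a': [20, 9], 'b': [20]}
After line 3 (b.extend(a) appends [20, 9]): d = {'a': [20, 9], 'b': [20, 20, 9]}
After line 4: result = d['b'] = [20, 20, 9]

{'a': [20, 9], 'b': [20, 20, 9]}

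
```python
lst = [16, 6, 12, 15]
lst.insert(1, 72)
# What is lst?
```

[16, 72, 6, 12, 15]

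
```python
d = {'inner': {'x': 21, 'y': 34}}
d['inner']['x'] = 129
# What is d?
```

After line 1: d = {'inner': {'x': 21, 'y': 34}}
After line 2 (inner x overwritten): d = {'inner': {'x': 129, 'y': 34}}

{'inner': {'x': 129, 'y': 34}}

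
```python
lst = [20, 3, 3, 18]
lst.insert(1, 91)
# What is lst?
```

[20, 91, 3, 3, 18]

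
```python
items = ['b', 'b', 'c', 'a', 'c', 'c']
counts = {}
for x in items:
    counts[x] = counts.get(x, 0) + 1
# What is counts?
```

Initial: counts = {}, items = ['b', 'b', 'c', 'a', 'c', 'c']
See 'b': counts = {'b': 1}
See 'b': counts = {'b': 2}
See 'c': counts = {'b': 2, 'c': 1}
See 'a': counts = {'b': 2, 'c': 1, 'a': 1}
See 'c': counts = {'b': 2, 'c': 2, 'a': 1}
See 'c': counts = {'b': 2, 'c': 3, 'a': 1}

{'b': 2, 'c': 3, 'a': 1}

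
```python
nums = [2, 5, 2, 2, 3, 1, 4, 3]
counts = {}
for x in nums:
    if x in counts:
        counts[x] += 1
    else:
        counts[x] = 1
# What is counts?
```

Initial: counts = {}, nums = [2, 5, 2, 2, 3, 1, 4, 3]
See 2: counts = {2: 1}
See 5: counts = {2: 1, 5: 1}
See 2: counts = {2: 2, 5: 1}
See 2: counts = {2: 3, 5: 1}
See 3: counts = {2: 3, 5: 1, 3: 1}
See 1: counts = {2: 3, 5: 1, 3: 1, 1: 1}
See 4: counts = {2: 3, 5: 1, 3: 1, 1: 1, 4: 1}
See 3: counts = {2: 3, 5: 1, 3: 2, 1: 1, 4: 1}

{2: 3, 5: 1, 3: 2, 1: 1, 4: 1}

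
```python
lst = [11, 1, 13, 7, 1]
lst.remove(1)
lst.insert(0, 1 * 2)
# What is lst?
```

After line 1: lst = [11, 1, 13, 7, 1]
After line 2 (remove first 1): lst = [11, 13, 7, 1]
After line 3 (insert 2 at index 0): lst = [2, 11, 13, 7, 1]

[2, 11, 13, 7, 1]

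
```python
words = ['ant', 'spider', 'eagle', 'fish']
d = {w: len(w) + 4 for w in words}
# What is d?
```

{'ant': 7, 'spider': 10, 'eagle': 9, 'fish': 8}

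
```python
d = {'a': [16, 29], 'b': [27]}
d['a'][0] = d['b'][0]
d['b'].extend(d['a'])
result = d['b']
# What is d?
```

After line 1: d = {'a': [16, 29], 'b': [27]}
After line 2 (a[0] = b[0] = 27): d = {'a': [27, 29], 'b': [27]}
After line 3 (b.extend(a) appends [27, 29]): d = {'a': [27, 29], 'b': [27, 27, 29]}
After line 4: result = d['b'] = [27, 27, 29]

{'a': [27, 29], 'b': [27, 27, 29]}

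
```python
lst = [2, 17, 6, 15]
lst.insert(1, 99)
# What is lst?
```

[2, 99, 17, 6, 15]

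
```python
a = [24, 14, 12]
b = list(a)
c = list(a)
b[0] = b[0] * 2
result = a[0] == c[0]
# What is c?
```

After line 1: a = [24, 14, 12]
After line 2 (b = list(a), copy): a = [24, 14, 12], b = [24, 14, 12]
After line 3 (c = list(a) is a copy, new object): c = [24, 14, 12]
After line 4 (b[0] = 24 * 2 = 48; only b mutates (copy)): a = [24, 14, 12], b = [48, 14, 12], c = [24, 14, 12]
After line 5 (a[0] = 24, c[0] = 24; result = True)

[24, 14, 12]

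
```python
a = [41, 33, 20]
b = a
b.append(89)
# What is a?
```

After line 1: a = [41, 33, 20]
After line 2 (b = a is an alias, same object): a = [41, 33, 20], b = [41, 33, 20]
After line 3 (b.append mutates the shared list): a = [41, 33, 20, 89], b = [41, 33, 20, 89]

[41, 33, 20, 89]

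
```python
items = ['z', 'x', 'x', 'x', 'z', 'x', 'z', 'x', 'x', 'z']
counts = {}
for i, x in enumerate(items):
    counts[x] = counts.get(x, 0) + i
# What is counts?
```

Initial: counts = {}, items = ['z', 'x', 'x', 'x', 'z', 'x', 'z', 'x', 'x', 'z']
i=0, x='z': counts = {'z': 0}
i=1, x='x': counts = {'z': 0, 'x': 1}
i=2, x='x': counts = {'z': 0, 'x': 3}
i=3, x='x': counts = {'z': 0, 'x': 6}
i=4, x='z': counts = {'z': 4, 'x': 6}
i=5, x='x': counts = {'z': 4, 'x': 11}
i=6, x='z': counts = {'z': 10, 'x': 11}
i=7, x='x': counts = {'z': 10, 'x': 18}
i=8, x='x': counts = {'z': 10, 'x': 26}
i=9, x='z': counts = {'z': 19, 'x': 26}

{'z': 19, 'x': 26}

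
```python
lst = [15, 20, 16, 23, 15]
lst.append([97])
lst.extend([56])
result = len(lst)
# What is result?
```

After line 1: lst = [15, 20, 16, 23, 15]
After line 2 (append adds [97] as single element): lst = [15, 20, 16, 23, 15, [97]]
After line 3 (extend unpacks [56], adds 56): lst = [15, 20, 16, 23, 15, [97], 56]
After line 4: result = len(lst) = 7

7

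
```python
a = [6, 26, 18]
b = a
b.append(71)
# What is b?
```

After line 1: a = [6, 26, 18]
After line 2 (b = a is an alias, same object): a = [6, 26, 18], b = [6, 26, 18]
After line 3 (b.append mutates the shared list): a = [6, 26, 18, 71], b = [6, 26, 18, 71]

[6, 26, 18, 71]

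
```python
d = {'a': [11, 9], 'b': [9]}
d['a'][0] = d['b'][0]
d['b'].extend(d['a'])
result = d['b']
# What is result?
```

After line 1: d = {'a': [11, 9], 'b': [9]}
After line 2 (a[0] = b[0] = 9): d = {'a': [9, 9], 'b': [9]}
After line 3 (b.extend(a) appends [9, 9]): d = {'a': [9, 9], 'b': [9, 9, 9]}
After line 4: result = d['b'] = [9, 9, 9]

[9, 9, 9]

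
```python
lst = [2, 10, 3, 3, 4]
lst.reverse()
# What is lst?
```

[4, 3, 3, 10, 2]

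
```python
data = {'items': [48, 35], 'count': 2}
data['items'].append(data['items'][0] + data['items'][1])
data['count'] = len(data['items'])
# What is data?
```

After line 1: data = {'items': [48, 35], 'count': 2}
After line 2 (append 48 + 35 = 83): data = {'items': [48, 35, 83], 'count': 2}
After line 3 (count = len(items) = 3): data = {'items': [48, 35, 83], 'count': 3}

{'items': [48, 35, 83], 'count': 3}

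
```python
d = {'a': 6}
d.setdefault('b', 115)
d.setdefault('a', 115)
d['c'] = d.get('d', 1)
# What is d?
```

After line 1: d = {'a': 6}
After line 2 (setdefault adds 'b'=115): d = {'a': 6, 'b': 115}
After line 3 (setdefault 'a' no-op, already exists): d = {'a': 6, 'b': 115}
After line 4 (get('d', 1) returns default since 'd' not in d): d = {'a': 6, 'b': 115, 'c': 1}

{'a': 6, 'b': 115, 'c': 1}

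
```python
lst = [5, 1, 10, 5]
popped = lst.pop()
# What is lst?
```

[5, 1, 10]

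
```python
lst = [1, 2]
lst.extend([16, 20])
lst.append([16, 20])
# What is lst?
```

After line 1: lst = [1, 2]
After line 2 (extend unpacks [16, 20]): lst = [1, 2, 16, 20]
After line 3 (append adds [16, 20] as single element): lst = [1, 2, 16, 20, [16, 20]]

[1, 2, 16, 20, [16, 20]]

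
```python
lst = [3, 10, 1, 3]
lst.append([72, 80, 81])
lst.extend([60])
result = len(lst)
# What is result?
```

After line 1: lst = [3, 10, 1, 3]
After line 2 (append adds [72, 80, 81] as single element): lst = [3, 10, 1, 3, [72, 80, 81]]
After line 3 (extend unpacks [60], adds 60): lst = [3, 10, 1, 3, [72, 80, 81], 60]
After line 4: result = len(lst) = 6

6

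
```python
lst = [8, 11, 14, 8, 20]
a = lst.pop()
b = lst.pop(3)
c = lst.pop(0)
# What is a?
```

After line 1: lst = [8, 11, 14, 8, 20]
After line 2 (pop() -> a = 20): lst = [8, 11, 14, 8]
After line 3 (pop(3) -> b = 8): lst = [8, 11, 14]
After line 4 (pop(0) -> c = 8): lst = [11, 14]

20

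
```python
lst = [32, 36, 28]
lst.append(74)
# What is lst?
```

[32, 36, 28, 74]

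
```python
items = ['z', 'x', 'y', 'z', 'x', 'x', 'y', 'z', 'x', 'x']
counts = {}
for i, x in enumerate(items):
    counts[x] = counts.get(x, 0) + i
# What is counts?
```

Initial: counts = {}, items = ['z', 'x', 'y', 'z', 'x', 'x', 'y', 'z', 'x', 'x']
i=0, x='z': counts = {'z': 0}
i=1, x='x': counts = {'z': 0, 'x': 1}
i=2, x='y': counts = {'z': 0, 'x': 1, 'y': 2}
i=3, x='z': counts = {'z': 3, 'x': 1, 'y': 2}
i=4, x='x': counts = {'z': 3, 'x': 5, 'y': 2}
i=5, x='x': counts = {'z': 3, 'x': 10, 'y': 2}
i=6, x='y': counts = {'z': 3, 'x': 10, 'y': 8}
i=7, x='z': counts = {'z': 10, 'x': 10, 'y': 8}
i=8, x='x': counts = {'z': 10, 'x': 18, 'y': 8}
i=9, x='x': counts = {'z': 10, 'x': 27, 'y': 8}

{'z': 10, 'x': 27, 'y': 8}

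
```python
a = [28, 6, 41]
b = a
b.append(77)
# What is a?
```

After line 1: a = [28, 6, 41]
After line 2 (b = a is an alias, same object): a = [28, 6, 41], b = [28, 6, 41]
After line 3 (b.append mutates the shared list): a = [28, 6, 41, 77], b = [28, 6, 41, 77]

[28, 6, 41, 77]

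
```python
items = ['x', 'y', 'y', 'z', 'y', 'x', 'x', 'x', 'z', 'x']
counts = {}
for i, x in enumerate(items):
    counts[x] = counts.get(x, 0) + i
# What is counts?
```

Initial: counts = {}, items = ['x', 'y', 'y', 'z', 'y', 'x', 'x', 'x', 'z', 'x']
i=0, x='x': counts = {'x': 0}
i=1, x='y': counts = {'x': 0, 'y': 1}
i=2, x='y': counts = {'x': 0, 'y': 3}
i=3, x='z': counts = {'x': 0, 'y': 3, 'z': 3}
i=4, x='y': counts = {'x': 0, 'y': 7, 'z': 3}
i=5, x='x': counts = {'x': 5, 'y': 7, 'z': 3}
i=6, x='x': counts = {'x': 11, 'y': 7, 'z': 3}
i=7, x='x': counts = {'x': 18, 'y': 7, 'z': 3}
i=8, x='z': counts = {'x': 18, 'y': 7, 'z': 11}
i=9, x='x': counts = {'x': 27, 'y': 7, 'z': 11}

{'x': 27, 'y': 7, 'z': 11}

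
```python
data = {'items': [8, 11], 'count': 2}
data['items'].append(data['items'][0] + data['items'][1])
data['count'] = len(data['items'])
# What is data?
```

After line 1: data = {'items': [8, 11], 'count': 2}
After line 2 (append 8 + 11 = 19): data = {'items': [8, 11, 19], 'count': 2}
After line 3 (count = len(items) = 3): data = {'items': [8, 11, 19], 'count': 3}

{'items': [8, 11, 19], 'count': 3}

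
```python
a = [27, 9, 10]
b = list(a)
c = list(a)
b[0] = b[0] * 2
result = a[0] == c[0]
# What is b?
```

After line 1: a = [27, 9, 10]
After line 2 (b = list(a), copy): a = [27, 9, 10], b = [27, 9, 10]
After line 3 (c = list(a) is a copy, new object): c = [27, 9, 10]
After line 4 (b[0] = 27 * 2 = 54; only b mutates (copy)): a = [27, 9, 10], b = [54, 9, 10], c = [27, 9, 10]
After line 5 (a[0] = 27, c[0] = 27; result = True)

[54, 9, 10]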